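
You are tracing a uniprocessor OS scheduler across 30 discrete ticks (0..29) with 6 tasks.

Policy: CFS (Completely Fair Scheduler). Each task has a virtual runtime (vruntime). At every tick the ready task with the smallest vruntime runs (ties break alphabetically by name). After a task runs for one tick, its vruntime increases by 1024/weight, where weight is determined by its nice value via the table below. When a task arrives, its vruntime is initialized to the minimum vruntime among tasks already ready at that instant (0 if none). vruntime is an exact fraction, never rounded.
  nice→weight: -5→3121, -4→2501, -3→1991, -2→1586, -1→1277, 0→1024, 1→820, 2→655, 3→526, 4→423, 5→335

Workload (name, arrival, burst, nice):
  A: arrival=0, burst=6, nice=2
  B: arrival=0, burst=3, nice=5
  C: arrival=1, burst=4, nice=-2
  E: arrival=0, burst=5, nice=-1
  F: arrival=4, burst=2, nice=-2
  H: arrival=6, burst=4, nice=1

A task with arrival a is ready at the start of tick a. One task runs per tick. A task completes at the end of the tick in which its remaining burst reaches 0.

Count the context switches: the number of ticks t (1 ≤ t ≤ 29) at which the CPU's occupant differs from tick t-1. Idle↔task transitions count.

t=0: vr[A=0 B=0 E=0] → run A
t=1: vr[A=1024/655 B=0 C=0 E=0] → run B
t=2: vr[A=1024/655 B=1024/335 C=0 E=0] → run C
t=3: vr[A=1024/655 B=1024/335 C=512/793 E=0] → run E
t=4: vr[A=1024/655 B=1024/335 C=512/793 E=1024/1277 F=512/793] → run C
t=5: vr[A=1024/655 B=1024/335 C=1024/793 E=1024/1277 F=512/793] → run F
t=6: vr[A=1024/655 B=1024/335 C=1024/793 E=1024/1277 F=1024/793 H=1024/1277] → run E
t=7: vr[A=1024/655 B=1024/335 C=1024/793 E=2048/1277 F=1024/793 H=1024/1277] → run H
t=8: vr[A=1024/655 B=1024/335 C=1024/793 E=2048/1277 F=1024/793 H=536832/261785] → run C
t=9: vr[A=1024/655 B=1024/335 C=1536/793 E=2048/1277 F=1024/793 H=536832/261785] → run F
t=10: vr[A=1024/655 B=1024/335 C=1536/793 E=2048/1277 H=536832/261785] → run A
t=11: vr[A=2048/655 B=1024/335 C=1536/793 E=2048/1277 H=536832/261785] → run E
t=12: vr[A=2048/655 B=1024/335 C=1536/793 E=3072/1277 H=536832/261785] → run C
t=13: vr[A=2048/655 B=1024/335 E=3072/1277 H=536832/261785] → run H
t=14: vr[A=2048/655 B=1024/335 E=3072/1277 H=863744/261785] → run E
t=15: vr[A=2048/655 B=1024/335 E=4096/1277 H=863744/261785] → run B
t=16: vr[A=2048/655 B=2048/335 E=4096/1277 H=863744/261785] → run A
t=17: vr[A=3072/655 B=2048/335 E=4096/1277 H=863744/261785] → run E
t=18: vr[A=3072/655 B=2048/335 H=863744/261785] → run H
t=19: vr[A=3072/655 B=2048/335 H=1190656/261785] → run H
t=20: vr[A=3072/655 B=2048/335] → run A
t=21: vr[A=4096/655 B=2048/335] → run B
t=22: vr[A=4096/655] → run A
t=23: vr[A=1024/131] → run A
t=24: (idle)
t=25: (idle)
t=26: (idle)
t=27: (idle)
t=28: (idle)
t=29: (idle)

context switches = 22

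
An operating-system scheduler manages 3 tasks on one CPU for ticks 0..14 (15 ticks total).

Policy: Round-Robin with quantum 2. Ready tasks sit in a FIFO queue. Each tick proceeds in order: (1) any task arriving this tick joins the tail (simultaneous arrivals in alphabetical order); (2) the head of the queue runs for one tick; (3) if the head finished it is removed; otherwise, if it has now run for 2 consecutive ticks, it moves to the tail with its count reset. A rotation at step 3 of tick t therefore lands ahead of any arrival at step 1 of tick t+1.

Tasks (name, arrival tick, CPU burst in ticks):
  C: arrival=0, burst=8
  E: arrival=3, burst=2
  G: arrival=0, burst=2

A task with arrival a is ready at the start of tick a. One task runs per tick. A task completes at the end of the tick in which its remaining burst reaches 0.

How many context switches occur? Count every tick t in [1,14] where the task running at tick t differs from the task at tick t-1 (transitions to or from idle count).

context switches = 5

t=0: queue=[C,G] q_used=0 → run C
t=1: queue=[C,G] q_used=1 → run C
t=2: queue=[G,C] q_used=0 → run G
t=3: queue=[G,C,E] q_used=1 → run G
t=4: queue=[C,E] q_used=0 → run C
t=5: queue=[C,E] q_used=1 → run C
t=6: queue=[E,C] q_used=0 → run E
t=7: queue=[E,C] q_used=1 → run E
t=8: queue=[C] q_used=0 → run C
t=9: queue=[C] q_used=1 → run C
t=10: queue=[C] q_used=0 → run C
t=11: queue=[C] q_used=1 → run C
t=12: (idle)
t=13: (idle)
t=14: (idle)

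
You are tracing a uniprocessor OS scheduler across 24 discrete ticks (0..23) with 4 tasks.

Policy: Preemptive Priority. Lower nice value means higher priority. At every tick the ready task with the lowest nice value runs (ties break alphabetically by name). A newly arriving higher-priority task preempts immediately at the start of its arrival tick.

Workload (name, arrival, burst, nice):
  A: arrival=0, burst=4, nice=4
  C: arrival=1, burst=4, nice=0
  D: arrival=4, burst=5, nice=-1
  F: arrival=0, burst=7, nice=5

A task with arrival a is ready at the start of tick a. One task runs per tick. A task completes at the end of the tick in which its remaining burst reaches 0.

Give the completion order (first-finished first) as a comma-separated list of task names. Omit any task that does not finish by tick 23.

t=0: ready={A,F} → run A
t=1: ready={A,C,F} → run C
t=2: ready={A,C,F} → run C
t=3: ready={A,C,F} → run C
t=4: ready={A,C,D,F} → run D
t=5: ready={A,C,D,F} → run D
t=6: ready={A,C,D,F} → run D
t=7: ready={A,C,D,F} → run D
t=8: ready={A,C,D,F} → run D
t=9: ready={A,C,F} → run C
t=10: ready={A,F} → run A
t=11: ready={A,F} → run A
t=12: ready={A,F} → run A
t=13: ready={F} → run F
t=14: ready={F} → run F
t=15: ready={F} → run F
t=16: ready={F} → run F
t=17: ready={F} → run F
t=18: ready={F} → run F
t=19: ready={F} → run F
t=20: (idle)
t=21: (idle)
t=22: (idle)
t=23: (idle)

completion order = D, C, A, F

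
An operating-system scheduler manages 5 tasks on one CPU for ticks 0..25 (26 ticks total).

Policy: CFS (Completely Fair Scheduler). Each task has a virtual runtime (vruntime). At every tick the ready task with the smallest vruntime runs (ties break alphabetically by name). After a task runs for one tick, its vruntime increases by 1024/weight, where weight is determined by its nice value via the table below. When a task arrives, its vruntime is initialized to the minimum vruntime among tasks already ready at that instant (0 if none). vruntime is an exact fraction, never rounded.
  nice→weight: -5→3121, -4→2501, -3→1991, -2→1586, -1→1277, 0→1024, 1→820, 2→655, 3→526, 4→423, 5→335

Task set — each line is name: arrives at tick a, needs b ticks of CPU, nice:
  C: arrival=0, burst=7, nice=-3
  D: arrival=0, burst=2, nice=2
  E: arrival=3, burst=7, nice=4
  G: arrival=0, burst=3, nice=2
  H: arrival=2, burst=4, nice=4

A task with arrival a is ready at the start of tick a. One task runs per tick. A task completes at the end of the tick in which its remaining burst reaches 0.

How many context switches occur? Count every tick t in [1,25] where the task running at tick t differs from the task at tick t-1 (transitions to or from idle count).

context switches = 18

t=0: vr[C=0 D=0 G=0] → run C
t=1: vr[C=1024/1991 D=0 G=0] → run D
t=2: vr[C=1024/1991 D=1024/655 G=0 H=0] → run G
t=3: vr[C=1024/1991 D=1024/655 E=0 G=1024/655 H=0] → run E
t=4: vr[C=1024/1991 D=1024/655 E=1024/423 G=1024/655 H=0] → run H
t=5: vr[C=1024/1991 D=1024/655 E=1024/423 G=1024/655 H=1024/423] → run C
t=6: vr[C=2048/1991 D=1024/655 E=1024/423 G=1024/655 H=1024/423] → run C
t=7: vr[C=3072/1991 D=1024/655 E=1024/423 G=1024/655 H=1024/423] → run C
t=8: vr[C=4096/1991 D=1024/655 E=1024/423 G=1024/655 H=1024/423] → run D
t=9: vr[C=4096/1991 E=1024/423 G=1024/655 H=1024/423] → run G
t=10: vr[C=4096/1991 E=1024/423 G=2048/655 H=1024/423] → run C
t=11: vr[C=5120/1991 E=1024/423 G=2048/655 H=1024/423] → run E
t=12: vr[C=5120/1991 E=2048/423 G=2048/655 H=1024/423] → run H
t=13: vr[C=5120/1991 E=2048/423 G=2048/655 H=2048/423] → run C
t=14: vr[C=6144/1991 E=2048/423 G=2048/655 H=2048/423] → run C
t=15: vr[E=2048/423 G=2048/655 H=2048/423] → run G
t=16: vr[E=2048/423 H=2048/423] → run E
t=17: vr[E=1024/141 H=2048/423] → run H
t=18: vr[E=1024/141 H=1024/141] → run E
t=19: vr[E=4096/423 H=1024/141] → run H
t=20: vr[E=4096/423] → run E
t=21: vr[E=5120/423] → run E
t=22: vr[E=2048/141] → run E
t=23: (idle)
t=24: (idle)
t=25: (idle)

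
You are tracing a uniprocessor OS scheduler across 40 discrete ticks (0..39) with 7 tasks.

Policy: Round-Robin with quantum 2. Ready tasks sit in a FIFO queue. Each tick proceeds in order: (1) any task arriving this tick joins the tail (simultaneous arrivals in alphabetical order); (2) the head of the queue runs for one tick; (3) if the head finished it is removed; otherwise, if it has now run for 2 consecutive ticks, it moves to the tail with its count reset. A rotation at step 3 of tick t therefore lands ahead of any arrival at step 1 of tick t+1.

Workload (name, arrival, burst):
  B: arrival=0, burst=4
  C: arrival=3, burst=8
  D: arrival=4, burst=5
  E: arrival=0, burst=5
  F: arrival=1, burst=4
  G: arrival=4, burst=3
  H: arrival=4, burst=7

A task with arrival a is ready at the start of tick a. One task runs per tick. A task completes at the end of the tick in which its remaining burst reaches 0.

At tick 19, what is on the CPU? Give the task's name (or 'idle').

running at tick 19 = F

t=0: queue=[B,E] q_used=0 → run B
t=1: queue=[B,E,F] q_used=1 → run B
t=2: queue=[E,F,B] q_used=0 → run E
t=3: queue=[E,F,B,C] q_used=1 → run E
t=4: queue=[F,B,C,E,D,G,H] q_used=0 → run F
t=5: queue=[F,B,C,E,D,G,H] q_used=1 → run F
t=6: queue=[B,C,E,D,G,H,F] q_used=0 → run B
t=7: queue=[B,C,E,D,G,H,F] q_used=1 → run B
t=8: queue=[C,E,D,G,H,F] q_used=0 → run C
t=9: queue=[C,E,D,G,H,F] q_used=1 → run C
t=10: queue=[E,D,G,H,F,C] q_used=0 → run E
t=11: queue=[E,D,G,H,F,C] q_used=1 → run E
t=12: queue=[D,G,H,F,C,E] q_used=0 → run D
t=13: queue=[D,G,H,F,C,E] q_used=1 → run D
t=14: queue=[G,H,F,C,E,D] q_used=0 → run G
t=15: queue=[G,H,F,C,E,D] q_used=1 → run G
t=16: queue=[H,F,C,E,D,G] q_used=0 → run H
t=17: queue=[H,F,C,E,D,G] q_used=1 → run H
t=18: queue=[F,C,E,D,G,H] q_used=0 → run F
t=19: queue=[F,C,E,D,G,H] q_used=1 → run F
t=20: queue=[C,E,D,G,H] q_used=0 → run C
t=21: queue=[C,E,D,G,H] q_used=1 → run C
t=22: queue=[E,D,G,H,C] q_used=0 → run E
t=23: queue=[D,G,H,C] q_used=0 → run D
t=24: queue=[D,G,H,C] q_used=1 → run D
t=25: queue=[G,H,C,D] q_used=0 → run G
t=26: queue=[H,C,D] q_used=0 → run H
t=27: queue=[H,C,D] q_used=1 → run H
t=28: queue=[C,D,H] q_used=0 → run C
t=29: queue=[C,D,H] q_used=1 → run C
t=30: queue=[D,H,C] q_used=0 → run D
t=31: queue=[H,C] q_used=0 → run H
t=32: queue=[H,C] q_used=1 → run H
t=33: queue=[C,H] q_used=0 → run C
t=34: queue=[C,H] q_used=1 → run C
t=35: queue=[H] q_used=0 → run H
t=36: (idle)
t=37: (idle)
t=38: (idle)
t=39: (idle)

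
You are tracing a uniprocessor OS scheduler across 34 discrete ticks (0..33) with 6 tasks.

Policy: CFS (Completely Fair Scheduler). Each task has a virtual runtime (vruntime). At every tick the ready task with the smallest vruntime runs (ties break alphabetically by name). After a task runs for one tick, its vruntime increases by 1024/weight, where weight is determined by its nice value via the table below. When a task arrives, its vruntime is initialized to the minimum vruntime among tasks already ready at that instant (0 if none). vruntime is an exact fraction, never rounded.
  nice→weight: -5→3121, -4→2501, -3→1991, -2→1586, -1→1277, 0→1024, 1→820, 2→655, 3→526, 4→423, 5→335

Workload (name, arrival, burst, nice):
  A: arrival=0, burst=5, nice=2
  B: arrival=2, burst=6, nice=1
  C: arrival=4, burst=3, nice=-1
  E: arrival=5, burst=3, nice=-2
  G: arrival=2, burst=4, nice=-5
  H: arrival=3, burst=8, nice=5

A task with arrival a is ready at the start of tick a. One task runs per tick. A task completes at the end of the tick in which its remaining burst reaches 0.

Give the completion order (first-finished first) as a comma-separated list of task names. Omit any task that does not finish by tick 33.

completion order = G, E, C, A, B, H

t=0: vr[A=0] → run A
t=1: vr[A=1024/655] → run A
t=2: vr[A=2048/655 B=2048/655 G=2048/655] → run A
t=3: vr[A=3072/655 B=2048/655 G=2048/655 H=2048/655] → run B
t=4: vr[A=3072/655 B=117504/26855 C=2048/655 G=2048/655 H=2048/655] → run C
t=5: vr[A=3072/655 B=117504/26855 C=3286016/836435 E=2048/655 G=2048/655 H=2048/655] → run E
t=6: vr[A=3072/655 B=117504/26855 C=3286016/836435 E=1959424/519415 G=2048/655 H=2048/655] → run G
t=7: vr[A=3072/655 B=117504/26855 C=3286016/836435 E=1959424/519415 G=7062528/2044255 H=2048/655] → run H
t=8: vr[A=3072/655 B=117504/26855 C=3286016/836435 E=1959424/519415 G=7062528/2044255 H=54272/8777] → run G
t=9: vr[A=3072/655 B=117504/26855 C=3286016/836435 E=1959424/519415 G=7733248/2044255 H=54272/8777] → run E
t=10: vr[A=3072/655 B=117504/26855 C=3286016/836435 E=2294784/519415 G=7733248/2044255 H=54272/8777] → run G
t=11: vr[A=3072/655 B=117504/26855 C=3286016/836435 E=2294784/519415 G=8403968/2044255 H=54272/8777] → run C
t=12: vr[A=3072/655 B=117504/26855 C=3956736/836435 E=2294784/519415 G=8403968/2044255 H=54272/8777] → run G
t=13: vr[A=3072/655 B=117504/26855 C=3956736/836435 E=2294784/519415 H=54272/8777] → run B
t=14: vr[A=3072/655 B=30208/5371 C=3956736/836435 E=2294784/519415 H=54272/8777] → run E
t=15: vr[A=3072/655 B=30208/5371 C=3956736/836435 H=54272/8777] → run A
t=16: vr[A=4096/655 B=30208/5371 C=3956736/836435 H=54272/8777] → run C
t=17: vr[A=4096/655 B=30208/5371 H=54272/8777] → run B
t=18: vr[A=4096/655 B=184576/26855 H=54272/8777] → run H
t=19: vr[A=4096/655 B=184576/26855 H=405504/43885] → run A
t=20: vr[B=184576/26855 H=405504/43885] → run B
t=21: vr[B=218112/26855 H=405504/43885] → run B
t=22: vr[B=251648/26855 H=405504/43885] → run H
t=23: vr[B=251648/26855 H=539648/43885] → run B
t=24: vr[H=539648/43885] → run H
t=25: vr[H=673792/43885] → run H
t=26: vr[H=807936/43885] → run H
t=27: vr[H=188416/8777] → run H
t=28: vr[H=1076224/43885] → run H
t=29: (idle)
t=30: (idle)
t=31: (idle)
t=32: (idle)
t=33: (idle)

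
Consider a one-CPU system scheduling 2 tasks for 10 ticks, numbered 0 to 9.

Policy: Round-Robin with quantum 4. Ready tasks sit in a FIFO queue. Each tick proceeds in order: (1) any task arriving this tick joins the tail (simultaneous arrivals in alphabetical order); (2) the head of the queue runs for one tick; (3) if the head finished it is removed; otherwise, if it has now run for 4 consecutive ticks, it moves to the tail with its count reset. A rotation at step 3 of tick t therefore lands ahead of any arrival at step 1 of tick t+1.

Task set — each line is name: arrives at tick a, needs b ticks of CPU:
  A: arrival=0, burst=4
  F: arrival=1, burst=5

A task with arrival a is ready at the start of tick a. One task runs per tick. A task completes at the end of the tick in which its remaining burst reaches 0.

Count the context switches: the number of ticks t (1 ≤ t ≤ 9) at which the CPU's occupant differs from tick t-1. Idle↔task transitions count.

t=0: queue=[A] q_used=0 → run A
t=1: queue=[A,F] q_used=1 → run A
t=2: queue=[A,F] q_used=2 → run A
t=3: queue=[A,F] q_used=3 → run A
t=4: queue=[F] q_used=0 → run F
t=5: queue=[F] q_used=1 → run F
t=6: queue=[F] q_used=2 → run F
t=7: queue=[F] q_used=3 → run F
t=8: queue=[F] q_used=0 → run F
t=9: (idle)

context switches = 2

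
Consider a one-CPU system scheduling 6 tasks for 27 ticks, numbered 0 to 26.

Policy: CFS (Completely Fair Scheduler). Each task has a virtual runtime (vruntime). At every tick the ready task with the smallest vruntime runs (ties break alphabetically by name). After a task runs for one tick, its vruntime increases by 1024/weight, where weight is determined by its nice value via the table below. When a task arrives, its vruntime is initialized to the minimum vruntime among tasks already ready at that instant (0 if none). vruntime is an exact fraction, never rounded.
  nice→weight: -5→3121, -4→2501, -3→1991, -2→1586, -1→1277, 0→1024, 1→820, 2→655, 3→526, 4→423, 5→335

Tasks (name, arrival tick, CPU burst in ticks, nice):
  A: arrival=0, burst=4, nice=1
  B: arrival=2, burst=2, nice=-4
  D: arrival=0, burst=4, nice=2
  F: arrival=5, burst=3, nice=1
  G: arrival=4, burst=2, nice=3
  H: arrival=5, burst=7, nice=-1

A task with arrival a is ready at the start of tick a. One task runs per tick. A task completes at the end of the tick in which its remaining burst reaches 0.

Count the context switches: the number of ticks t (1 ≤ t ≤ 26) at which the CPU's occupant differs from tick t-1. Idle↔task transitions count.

t=0: vr[A=0 D=0] → run A
t=1: vr[A=256/205 D=0] → run D
t=2: vr[A=256/205 B=256/205 D=1024/655] → run A
t=3: vr[A=512/205 B=256/205 D=1024/655] → run B
t=4: vr[A=512/205 B=20736/12505 D=1024/655 G=1024/655] → run D
t=5: vr[A=512/205 B=20736/12505 D=2048/655 F=1024/655 G=1024/655 H=1024/655] → run F
t=6: vr[A=512/205 B=20736/12505 D=2048/655 F=15104/5371 G=1024/655 H=1024/655] → run G
t=7: vr[A=512/205 B=20736/12505 D=2048/655 F=15104/5371 G=604672/172265 H=1024/655] → run H
t=8: vr[A=512/205 B=20736/12505 D=2048/655 F=15104/5371 G=604672/172265 H=1978368/836435] → run B
t=9: vr[A=512/205 D=2048/655 F=15104/5371 G=604672/172265 H=1978368/836435] → run H
t=10: vr[A=512/205 D=2048/655 F=15104/5371 G=604672/172265 H=2649088/836435] → run A
t=11: vr[A=768/205 D=2048/655 F=15104/5371 G=604672/172265 H=2649088/836435] → run F
t=12: vr[A=768/205 D=2048/655 F=109056/26855 G=604672/172265 H=2649088/836435] → run D
t=13: vr[A=768/205 D=3072/655 F=109056/26855 G=604672/172265 H=2649088/836435] → run H
t=14: vr[A=768/205 D=3072/655 F=109056/26855 G=604672/172265 H=3319808/836435] → run G
t=15: vr[A=768/205 D=3072/655 F=109056/26855 H=3319808/836435] → run A
t=16: vr[D=3072/655 F=109056/26855 H=3319808/836435] → run H
t=17: vr[D=3072/655 F=109056/26855 H=3990528/836435] → run F
t=18: vr[D=3072/655 H=3990528/836435] → run D
t=19: vr[H=3990528/836435] → run H
t=20: vr[H=4661248/836435] → run H
t=21: vr[H=5331968/836435] → run H
t=22: (idle)
t=23: (idle)
t=24: (idle)
t=25: (idle)
t=26: (idle)

context switches = 20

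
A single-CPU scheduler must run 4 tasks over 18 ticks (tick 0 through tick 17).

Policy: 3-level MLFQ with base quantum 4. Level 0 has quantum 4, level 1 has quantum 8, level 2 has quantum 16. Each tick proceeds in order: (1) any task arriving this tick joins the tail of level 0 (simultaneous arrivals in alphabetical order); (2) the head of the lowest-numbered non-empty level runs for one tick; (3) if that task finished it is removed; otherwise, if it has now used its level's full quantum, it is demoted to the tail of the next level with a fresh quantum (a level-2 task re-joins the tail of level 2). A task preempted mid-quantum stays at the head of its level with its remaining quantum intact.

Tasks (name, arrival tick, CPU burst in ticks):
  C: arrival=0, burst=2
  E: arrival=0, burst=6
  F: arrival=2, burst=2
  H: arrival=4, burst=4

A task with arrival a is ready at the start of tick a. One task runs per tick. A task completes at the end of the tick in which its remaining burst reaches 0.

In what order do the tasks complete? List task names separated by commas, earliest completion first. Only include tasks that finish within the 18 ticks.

t=0: L0/L1/L2 = CE/-/- → run C
t=1: L0/L1/L2 = CE/-/- → run C
t=2: L0/L1/L2 = EF/-/- → run E
t=3: L0/L1/L2 = EF/-/- → run E
t=4: L0/L1/L2 = EFH/-/- → run E
t=5: L0/L1/L2 = EFH/-/- → run E
t=6: L0/L1/L2 = FH/E/- → run F
t=7: L0/L1/L2 = FH/E/- → run F
t=8: L0/L1/L2 = H/E/- → run H
t=9: L0/L1/L2 = H/E/- → run H
t=10: L0/L1/L2 = H/E/- → run H
t=11: L0/L1/L2 = H/E/- → run H
t=12: L0/L1/L2 = -/E/- → run E
t=13: L0/L1/L2 = -/E/- → run E
t=14: (idle)
t=15: (idle)
t=16: (idle)
t=17: (idle)

completion order = C, F, H, E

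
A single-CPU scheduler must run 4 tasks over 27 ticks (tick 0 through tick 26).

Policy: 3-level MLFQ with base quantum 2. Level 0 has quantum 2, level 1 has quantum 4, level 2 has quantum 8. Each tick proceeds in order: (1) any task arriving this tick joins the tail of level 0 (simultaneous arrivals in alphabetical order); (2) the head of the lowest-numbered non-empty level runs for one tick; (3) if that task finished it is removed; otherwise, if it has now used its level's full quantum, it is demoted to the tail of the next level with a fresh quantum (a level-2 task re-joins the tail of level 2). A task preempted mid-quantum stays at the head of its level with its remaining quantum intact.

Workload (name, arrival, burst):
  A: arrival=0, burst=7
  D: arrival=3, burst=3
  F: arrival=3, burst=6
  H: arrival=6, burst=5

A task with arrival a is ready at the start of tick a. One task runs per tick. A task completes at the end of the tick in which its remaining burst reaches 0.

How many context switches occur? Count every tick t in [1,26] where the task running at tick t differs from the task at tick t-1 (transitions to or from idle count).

t=0: L0/L1/L2 = A/-/- → run A
t=1: L0/L1/L2 = A/-/- → run A
t=2: L0/L1/L2 = -/A/- → run A
t=3: L0/L1/L2 = DF/A/- → run D
t=4: L0/L1/L2 = DF/A/- → run D
t=5: L0/L1/L2 = F/AD/- → run F
t=6: L0/L1/L2 = FH/AD/- → run F
t=7: L0/L1/L2 = H/ADF/- → run H
t=8: L0/L1/L2 = H/ADF/- → run H
t=9: L0/L1/L2 = -/ADFH/- → run A
t=10: L0/L1/L2 = -/ADFH/- → run A
t=11: L0/L1/L2 = -/ADFH/- → run A
t=12: L0/L1/L2 = -/DFH/A → run D
t=13: L0/L1/L2 = -/FH/A → run F
t=14: L0/L1/L2 = -/FH/A → run F
t=15: L0/L1/L2 = -/FH/A → run F
t=16: L0/L1/L2 = -/FH/A → run F
t=17: L0/L1/L2 = -/H/A → run H
t=18: L0/L1/L2 = -/H/A → run H
t=19: L0/L1/L2 = -/H/A → run H
t=20: L0/L1/L2 = -/-/A → run A
t=21: (idle)
t=22: (idle)
t=23: (idle)
t=24: (idle)
t=25: (idle)
t=26: (idle)

context switches = 9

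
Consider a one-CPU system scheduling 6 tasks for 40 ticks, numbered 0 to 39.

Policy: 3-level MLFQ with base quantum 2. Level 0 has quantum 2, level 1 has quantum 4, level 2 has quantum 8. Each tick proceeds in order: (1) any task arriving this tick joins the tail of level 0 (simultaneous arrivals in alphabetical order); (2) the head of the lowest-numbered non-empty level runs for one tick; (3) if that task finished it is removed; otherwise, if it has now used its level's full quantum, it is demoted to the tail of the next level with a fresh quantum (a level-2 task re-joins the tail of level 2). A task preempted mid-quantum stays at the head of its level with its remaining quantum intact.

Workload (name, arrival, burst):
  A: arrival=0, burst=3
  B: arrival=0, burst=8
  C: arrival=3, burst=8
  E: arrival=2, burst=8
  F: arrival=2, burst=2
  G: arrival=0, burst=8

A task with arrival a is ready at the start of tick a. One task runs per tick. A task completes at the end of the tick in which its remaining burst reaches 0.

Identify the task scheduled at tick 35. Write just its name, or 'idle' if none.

running at tick 35 = C

t=0: L0/L1/L2 = ABG/-/- → run A
t=1: L0/L1/L2 = ABG/-/- → run A
t=2: L0/L1/L2 = BGEF/A/- → run B
t=3: L0/L1/L2 = BGEFC/A/- → run B
t=4: L0/L1/L2 = GEFC/AB/- → run G
t=5: L0/L1/L2 = GEFC/AB/- → run G
t=6: L0/L1/L2 = EFC/ABG/- → run E
t=7: L0/L1/L2 = EFC/ABG/- → run E
t=8: L0/L1/L2 = FC/ABGE/- → run F
t=9: L0/L1/L2 = FC/ABGE/- → run F
t=10: L0/L1/L2 = C/ABGE/- → run C
t=11: L0/L1/L2 = C/ABGE/- → run C
t=12: L0/L1/L2 = -/ABGEC/- → run A
t=13: L0/L1/L2 = -/BGEC/- → run B
t=14: L0/L1/L2 = -/BGEC/- → run B
t=15: L0/L1/L2 = -/BGEC/- → run B
t=16: L0/L1/L2 = -/BGEC/- → run B
t=17: L0/L1/L2 = -/GEC/B → run G
t=18: L0/L1/L2 = -/GEC/B → run G
t=19: L0/L1/L2 = -/GEC/B → run G
t=20: L0/L1/L2 = -/GEC/B → run G
t=21: L0/L1/L2 = -/EC/BG → run E
t=22: L0/L1/L2 = -/EC/BG → run E
t=23: L0/L1/L2 = -/EC/BG → run E
t=24: L0/L1/L2 = -/EC/BG → run E
t=25: L0/L1/L2 = -/C/BGE → run C
t=26: L0/L1/L2 = -/C/BGE → run C
t=27: L0/L1/L2 = -/C/BGE → run C
t=28: L0/L1/L2 = -/C/BGE → run C
t=29: L0/L1/L2 = -/-/BGEC → run B
t=30: L0/L1/L2 = -/-/BGEC → run B
t=31: L0/L1/L2 = -/-/GEC → run G
t=32: L0/L1/L2 = -/-/GEC → run G
t=33: L0/L1/L2 = -/-/EC → run E
t=34: L0/L1/L2 = -/-/EC → run E
t=35: L0/L1/L2 = -/-/C → run C
t=36: L0/L1/L2 = -/-/C → run C
t=37: (idle)
t=38: (idle)
t=39: (idle)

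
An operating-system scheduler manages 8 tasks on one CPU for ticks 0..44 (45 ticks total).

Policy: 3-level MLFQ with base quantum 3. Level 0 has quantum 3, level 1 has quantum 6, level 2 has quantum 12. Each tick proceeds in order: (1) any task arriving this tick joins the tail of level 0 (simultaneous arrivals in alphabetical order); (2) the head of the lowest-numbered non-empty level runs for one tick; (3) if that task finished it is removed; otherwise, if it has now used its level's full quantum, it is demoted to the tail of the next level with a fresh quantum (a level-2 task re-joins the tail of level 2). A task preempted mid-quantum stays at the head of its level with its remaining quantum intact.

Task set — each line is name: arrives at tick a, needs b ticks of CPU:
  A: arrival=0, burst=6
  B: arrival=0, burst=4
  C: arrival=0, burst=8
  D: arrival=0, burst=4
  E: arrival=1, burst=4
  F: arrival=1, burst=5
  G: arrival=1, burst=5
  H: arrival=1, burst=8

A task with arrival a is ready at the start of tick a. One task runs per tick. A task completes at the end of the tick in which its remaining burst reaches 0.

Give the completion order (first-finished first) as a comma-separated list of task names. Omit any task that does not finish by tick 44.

completion order = A, B, C, D, E, F, G, H

t=0: L0/L1/L2 = ABCD/-/- → run A
t=1: L0/L1/L2 = ABCDEFGH/-/- → run A
t=2: L0/L1/L2 = ABCDEFGH/-/- → run A
t=3: L0/L1/L2 = BCDEFGH/A/- → run B
t=4: L0/L1/L2 = BCDEFGH/A/- → run B
t=5: L0/L1/L2 = BCDEFGH/A/- → run B
t=6: L0/L1/L2 = CDEFGH/AB/- → run C
t=7: L0/L1/L2 = CDEFGH/AB/- → run C
t=8: L0/L1/L2 = CDEFGH/AB/- → run C
t=9: L0/L1/L2 = DEFGH/ABC/- → run D
t=10: L0/L1/L2 = DEFGH/ABC/- → run D
t=11: L0/L1/L2 = DEFGH/ABC/- → run D
t=12: L0/L1/L2 = EFGH/ABCD/- → run E
t=13: L0/L1/L2 = EFGH/ABCD/- → run E
t=14: L0/L1/L2 = EFGH/ABCD/- → run E
t=15: L0/L1/L2 = FGH/ABCDE/- → run F
t=16: L0/L1/L2 = FGH/ABCDE/- → run F
t=17: L0/L1/L2 = FGH/ABCDE/- → run F
t=18: L0/L1/L2 = GH/ABCDEF/- → run G
t=19: L0/L1/L2 = GH/ABCDEF/- → run G
t=20: L0/L1/L2 = GH/ABCDEF/- → run G
t=21: L0/L1/L2 = H/ABCDEFG/- → run H
t=22: L0/L1/L2 = H/ABCDEFG/- → run H
t=23: L0/L1/L2 = H/ABCDEFG/- → run H
t=24: L0/L1/L2 = -/ABCDEFGH/- → run A
t=25: L0/L1/L2 = -/ABCDEFGH/- → run A
t=26: L0/L1/L2 = -/ABCDEFGH/- → run A
t=27: L0/L1/L2 = -/BCDEFGH/- → run B
t=28: L0/L1/L2 = -/CDEFGH/- → run C
t=29: L0/L1/L2 = -/CDEFGH/- → run C
t=30: L0/L1/L2 = -/CDEFGH/- → run C
t=31: L0/L1/L2 = -/CDEFGH/- → run C
t=32: L0/L1/L2 = -/CDEFGH/- → run C
t=33: L0/L1/L2 = -/DEFGH/- → run D
t=34: L0/L1/L2 = -/EFGH/- → run E
t=35: L0/L1/L2 = -/FGH/- → run F
t=36: L0/L1/L2 = -/FGH/- → run F
t=37: L0/L1/L2 = -/GH/- → run G
t=38: L0/L1/L2 = -/GH/- → run G
t=39: L0/L1/L2 = -/H/- → run H
t=40: L0/L1/L2 = -/H/- → run H
t=41: L0/L1/L2 = -/H/- → run H
t=42: L0/L1/L2 = -/H/- → run H
t=43: L0/L1/L2 = -/H/- → run H
t=44: (idle)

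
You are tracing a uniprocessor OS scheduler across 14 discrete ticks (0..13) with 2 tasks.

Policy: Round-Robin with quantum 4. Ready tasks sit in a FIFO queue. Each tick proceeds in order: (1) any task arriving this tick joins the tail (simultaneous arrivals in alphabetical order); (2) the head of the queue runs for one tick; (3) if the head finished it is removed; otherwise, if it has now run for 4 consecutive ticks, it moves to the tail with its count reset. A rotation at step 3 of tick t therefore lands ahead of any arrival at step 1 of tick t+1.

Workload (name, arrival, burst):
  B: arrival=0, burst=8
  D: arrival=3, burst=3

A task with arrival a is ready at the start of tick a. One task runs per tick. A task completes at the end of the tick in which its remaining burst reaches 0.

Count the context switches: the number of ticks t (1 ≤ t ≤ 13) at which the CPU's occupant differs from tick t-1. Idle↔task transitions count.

context switches = 3

t=0: queue=[B] q_used=0 → run B
t=1: queue=[B] q_used=1 → run B
t=2: queue=[B] q_used=2 → run B
t=3: queue=[B,D] q_used=3 → run B
t=4: queue=[D,B] q_used=0 → run D
t=5: queue=[D,B] q_used=1 → run D
t=6: queue=[D,B] q_used=2 → run D
t=7: queue=[B] q_used=0 → run B
t=8: queue=[B] q_used=1 → run B
t=9: queue=[B] q_used=2 → run B
t=10: queue=[B] q_used=3 → run B
t=11: (idle)
t=12: (idle)
t=13: (idle)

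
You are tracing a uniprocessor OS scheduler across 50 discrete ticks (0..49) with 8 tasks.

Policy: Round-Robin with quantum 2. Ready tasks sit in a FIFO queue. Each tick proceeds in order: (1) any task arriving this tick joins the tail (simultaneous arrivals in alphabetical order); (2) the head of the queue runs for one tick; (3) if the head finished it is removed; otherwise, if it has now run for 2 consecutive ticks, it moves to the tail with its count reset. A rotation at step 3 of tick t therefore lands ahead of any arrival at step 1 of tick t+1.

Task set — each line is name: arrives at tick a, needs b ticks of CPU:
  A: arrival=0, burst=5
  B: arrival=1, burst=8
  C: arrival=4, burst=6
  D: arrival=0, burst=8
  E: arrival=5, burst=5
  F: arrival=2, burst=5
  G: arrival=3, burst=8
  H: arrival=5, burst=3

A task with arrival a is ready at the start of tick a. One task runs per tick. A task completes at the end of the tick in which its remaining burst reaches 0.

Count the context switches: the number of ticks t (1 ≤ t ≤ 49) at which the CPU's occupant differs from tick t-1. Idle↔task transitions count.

context switches = 26

t=0: queue=[A,D] q_used=0 → run A
t=1: queue=[A,D,B] q_used=1 → run A
t=2: queue=[D,B,A,F] q_used=0 → run D
t=3: queue=[D,B,A,F,G] q_used=1 → run D
t=4: queue=[B,A,F,G,D,C] q_used=0 → run B
t=5: queue=[B,A,F,G,D,C,E,H] q_used=1 → run B
t=6: queue=[A,F,G,D,C,E,H,B] q_used=0 → run A
t=7: queue=[A,F,G,D,C,E,H,B] q_used=1 → run A
t=8: queue=[F,G,D,C,E,H,B,A] q_used=0 → run F
t=9: queue=[F,G,D,C,E,H,B,A] q_used=1 → run F
t=10: queue=[G,D,C,E,H,B,A,F] q_used=0 → run G
t=11: queue=[G,D,C,E,H,B,A,F] q_used=1 → run G
t=12: queue=[D,C,E,H,B,A,F,G] q_used=0 → run D
t=13: queue=[D,C,E,H,B,A,F,G] q_used=1 → run D
t=14: queue=[C,E,H,B,A,F,G,D] q_used=0 → run C
t=15: queue=[C,E,H,B,A,F,G,D] q_used=1 → run C
t=16: queue=[E,H,B,A,F,G,D,C] q_used=0 → run E
t=17: queue=[E,H,B,A,F,G,D,C] q_used=1 → run E
t=18: queue=[H,B,A,F,G,D,C,E] q_used=0 → run H
t=19: queue=[H,B,A,F,G,D,C,E] q_used=1 → run H
t=20: queue=[B,A,F,G,D,C,E,H] q_used=0 → run B
t=21: queue=[B,A,F,G,D,C,E,H] q_used=1 → run B
t=22: queue=[A,F,G,D,C,E,H,B] q_used=0 → run A
t=23: queue=[F,G,D,C,E,H,B] q_used=0 → run F
t=24: queue=[F,G,D,C,E,H,B] q_used=1 → run F
t=25: queue=[G,D,C,E,H,B,F] q_used=0 → run G
t=26: queue=[G,D,C,E,H,B,F] q_used=1 → run G
t=27: queue=[D,C,E,H,B,F,G] q_used=0 → run D
t=28: queue=[D,C,E,H,B,F,G] q_used=1 → run D
t=29: queue=[C,E,H,B,F,G,D] q_used=0 → run C
t=30: queue=[C,E,H,B,F,G,D] q_used=1 → run C
t=31: queue=[E,H,B,F,G,D,C] q_used=0 → run E
t=32: queue=[E,H,B,F,G,D,C] q_used=1 → run E
t=33: queue=[H,B,F,G,D,C,E] q_used=0 → run H
t=34: queue=[B,F,G,D,C,E] q_used=0 → run B
t=35: queue=[B,F,G,D,C,E] q_used=1 → run B
t=36: queue=[F,G,D,C,E,B] q_used=0 → run F
t=37: queue=[G,D,C,E,B] q_used=0 → run G
t=38: queue=[G,D,C,E,B] q_used=1 → run G
t=39: queue=[D,C,E,B,G] q_used=0 → run D
t=40: queue=[D,C,E,B,G] q_used=1 → run D
t=41: queue=[C,E,B,G] q_used=0 → run C
t=42: queue=[C,E,B,G] q_used=1 → run C
t=43: queue=[E,B,G] q_used=0 → run E
t=44: queue=[B,G] q_used=0 → run B
t=45: queue=[B,G] q_used=1 → run B
t=46: queue=[G] q_used=0 → run G
t=47: queue=[G] q_used=1 → run G
t=48: (idle)
t=49: (idle)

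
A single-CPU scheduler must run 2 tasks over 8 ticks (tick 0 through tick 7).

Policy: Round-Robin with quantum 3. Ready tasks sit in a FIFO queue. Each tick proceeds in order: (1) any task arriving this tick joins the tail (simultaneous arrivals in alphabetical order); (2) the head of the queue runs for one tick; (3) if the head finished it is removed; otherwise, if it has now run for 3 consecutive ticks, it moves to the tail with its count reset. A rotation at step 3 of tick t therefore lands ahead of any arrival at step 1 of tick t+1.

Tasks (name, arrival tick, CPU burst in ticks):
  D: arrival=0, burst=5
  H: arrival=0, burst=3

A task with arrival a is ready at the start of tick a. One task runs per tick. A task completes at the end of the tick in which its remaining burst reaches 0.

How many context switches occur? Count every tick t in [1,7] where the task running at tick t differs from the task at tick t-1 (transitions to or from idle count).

t=0: queue=[D,H] q_used=0 → run D
t=1: queue=[D,H] q_used=1 → run D
t=2: queue=[D,H] q_used=2 → run D
t=3: queue=[H,D] q_used=0 → run H
t=4: queue=[H,D] q_used=1 → run H
t=5: queue=[H,D] q_used=2 → run H
t=6: queue=[D] q_used=0 → run D
t=7: queue=[D] q_used=1 → run D

context switches = 2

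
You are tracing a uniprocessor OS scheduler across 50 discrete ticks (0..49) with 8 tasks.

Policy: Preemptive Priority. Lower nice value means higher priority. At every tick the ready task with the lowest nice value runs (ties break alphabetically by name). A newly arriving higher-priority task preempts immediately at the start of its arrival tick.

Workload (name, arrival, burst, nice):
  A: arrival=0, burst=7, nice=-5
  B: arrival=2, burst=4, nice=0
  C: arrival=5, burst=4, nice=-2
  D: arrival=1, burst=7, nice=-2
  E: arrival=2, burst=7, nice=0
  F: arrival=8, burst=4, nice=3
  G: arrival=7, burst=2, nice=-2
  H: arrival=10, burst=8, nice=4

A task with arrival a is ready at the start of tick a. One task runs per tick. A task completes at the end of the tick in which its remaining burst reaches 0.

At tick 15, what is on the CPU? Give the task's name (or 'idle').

running at tick 15 = D

t=0: ready={A} → run A
t=1: ready={A,D} → run A
t=2: ready={A,B,D,E} → run A
t=3: ready={A,B,D,E} → run A
t=4: ready={A,B,D,E} → run A
t=5: ready={A,B,C,D,E} → run A
t=6: ready={A,B,C,D,E} → run A
t=7: ready={B,C,D,E,G} → run C
t=8: ready={B,C,D,E,F,G} → run C
t=9: ready={B,C,D,E,F,G} → run C
t=10: ready={B,C,D,E,F,G,H} → run C
t=11: ready={B,D,E,F,G,H} → run D
t=12: ready={B,D,E,F,G,H} → run D
t=13: ready={B,D,E,F,G,H} → run D
t=14: ready={B,D,E,F,G,H} → run D
t=15: ready={B,D,E,F,G,H} → run D
t=16: ready={B,D,E,F,G,H} → run D
t=17: ready={B,D,E,F,G,H} → run D
t=18: ready={B,E,F,G,H} → run G
t=19: ready={B,E,F,G,H} → run G
t=20: ready={B,E,F,H} → run B
t=21: ready={B,E,F,H} → run B
t=22: ready={B,E,F,H} → run B
t=23: ready={B,E,F,H} → run B
t=24: ready={E,F,H} → run E
t=25: ready={E,F,H} → run E
t=26: ready={E,F,H} → run E
t=27: ready={E,F,H} → run E
t=28: ready={E,F,H} → run E
t=29: ready={E,F,H} → run E
t=30: ready={E,F,H} → run E
t=31: ready={F,H} → run F
t=32: ready={F,H} → run F
t=33: ready={F,H} → run F
t=34: ready={F,H} → run F
t=35: ready={H} → run H
t=36: ready={H} → run H
t=37: ready={H} → run H
t=38: ready={H} → run H
t=39: ready={H} → run H
t=40: ready={H} → run H
t=41: ready={H} → run H
t=42: ready={H} → run H
t=43: (idle)
t=44: (idle)
t=45: (idle)
t=46: (idle)
t=47: (idle)
t=48: (idle)
t=49: (idle)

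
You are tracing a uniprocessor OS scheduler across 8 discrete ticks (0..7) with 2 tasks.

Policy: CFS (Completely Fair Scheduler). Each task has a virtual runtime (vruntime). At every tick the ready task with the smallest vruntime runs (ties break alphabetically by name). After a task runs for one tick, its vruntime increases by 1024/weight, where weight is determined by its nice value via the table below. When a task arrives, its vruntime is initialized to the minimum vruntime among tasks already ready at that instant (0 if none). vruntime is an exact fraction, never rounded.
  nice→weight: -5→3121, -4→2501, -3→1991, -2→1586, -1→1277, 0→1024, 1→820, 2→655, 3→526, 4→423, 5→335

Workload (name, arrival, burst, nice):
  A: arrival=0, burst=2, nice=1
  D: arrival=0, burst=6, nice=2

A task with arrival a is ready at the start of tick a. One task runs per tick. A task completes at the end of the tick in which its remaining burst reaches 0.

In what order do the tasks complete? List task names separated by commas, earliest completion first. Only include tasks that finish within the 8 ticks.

completion order = A, D

t=0: vr[A=0 D=0] → run A
t=1: vr[A=256/205 D=0] → run D
t=2: vr[A=256/205 D=1024/655] → run A
t=3: vr[D=1024/655] → run D
t=4: vr[D=2048/655] → run D
t=5: vr[D=3072/655] → run D
t=6: vr[D=4096/655] → run D
t=7: vr[D=1024/131] → run D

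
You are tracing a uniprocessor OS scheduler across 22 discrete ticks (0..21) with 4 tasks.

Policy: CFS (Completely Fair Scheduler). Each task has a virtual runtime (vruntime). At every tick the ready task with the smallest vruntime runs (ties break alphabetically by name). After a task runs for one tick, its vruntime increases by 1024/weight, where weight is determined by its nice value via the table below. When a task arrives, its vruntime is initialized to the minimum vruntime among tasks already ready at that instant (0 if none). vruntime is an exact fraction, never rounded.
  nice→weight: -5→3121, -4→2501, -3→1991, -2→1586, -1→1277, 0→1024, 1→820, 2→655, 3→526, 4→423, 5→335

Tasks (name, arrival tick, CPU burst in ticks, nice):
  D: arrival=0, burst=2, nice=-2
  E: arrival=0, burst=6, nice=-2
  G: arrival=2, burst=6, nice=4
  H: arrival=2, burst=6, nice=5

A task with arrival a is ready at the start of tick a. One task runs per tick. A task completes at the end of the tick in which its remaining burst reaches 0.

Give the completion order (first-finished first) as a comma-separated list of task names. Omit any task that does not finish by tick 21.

completion order = D, E, G, H

t=0: vr[D=0 E=0] → run D
t=1: vr[D=512/793 E=0] → run E
t=2: vr[D=512/793 E=512/793 G=512/793 H=512/793] → run D
t=3: vr[E=512/793 G=512/793 H=512/793] → run E
t=4: vr[E=1024/793 G=512/793 H=512/793] → run G
t=5: vr[E=1024/793 G=1028608/335439 H=512/793] → run H
t=6: vr[E=1024/793 G=1028608/335439 H=983552/265655] → run E
t=7: vr[E=1536/793 G=1028608/335439 H=983552/265655] → run E
t=8: vr[E=2048/793 G=1028608/335439 H=983552/265655] → run E
t=9: vr[E=2560/793 G=1028608/335439 H=983552/265655] → run G
t=10: vr[E=2560/793 G=1840640/335439 H=983552/265655] → run E
t=11: vr[G=1840640/335439 H=983552/265655] → run H
t=12: vr[G=1840640/335439 H=1795584/265655] → run G
t=13: vr[G=884224/111813 H=1795584/265655] → run H
t=14: vr[G=884224/111813 H=2607616/265655] → run G
t=15: vr[G=3464704/335439 H=2607616/265655] → run H
t=16: vr[G=3464704/335439 H=3419648/265655] → run G
t=17: vr[G=4276736/335439 H=3419648/265655] → run G
t=18: vr[H=3419648/265655] → run H
t=19: vr[H=846336/53131] → run H
t=20: (idle)
t=21: (idle)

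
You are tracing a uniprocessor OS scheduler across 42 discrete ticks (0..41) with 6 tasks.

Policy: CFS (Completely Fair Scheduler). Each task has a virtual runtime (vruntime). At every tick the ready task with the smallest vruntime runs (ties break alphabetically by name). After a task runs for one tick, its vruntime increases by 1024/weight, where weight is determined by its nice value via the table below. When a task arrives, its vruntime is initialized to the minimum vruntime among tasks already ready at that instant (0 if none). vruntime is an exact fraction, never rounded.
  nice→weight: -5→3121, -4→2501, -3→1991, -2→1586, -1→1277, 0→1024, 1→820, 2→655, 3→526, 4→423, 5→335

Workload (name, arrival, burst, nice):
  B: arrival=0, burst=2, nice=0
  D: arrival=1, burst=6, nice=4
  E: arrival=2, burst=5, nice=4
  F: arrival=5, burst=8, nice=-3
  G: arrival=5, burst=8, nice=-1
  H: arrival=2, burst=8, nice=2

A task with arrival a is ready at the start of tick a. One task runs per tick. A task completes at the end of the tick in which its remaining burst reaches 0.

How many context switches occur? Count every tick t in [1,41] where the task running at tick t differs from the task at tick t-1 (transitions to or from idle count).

t=0: vr[B=0] → run B
t=1: vr[B=1 D=1] → run B
t=2: vr[D=1 E=1 H=1] → run D
t=3: vr[D=1447/423 E=1 H=1] → run E
t=4: vr[D=1447/423 E=1447/423 H=1] → run H
t=5: vr[D=1447/423 E=1447/423 F=1679/655 G=1679/655 H=1679/655] → run F
t=6: vr[D=1447/423 E=1447/423 F=4013609/1304105 G=1679/655 H=1679/655] → run G
t=7: vr[D=1447/423 E=1447/423 F=4013609/1304105 G=2814803/836435 H=1679/655] → run H
t=8: vr[D=1447/423 E=1447/423 F=4013609/1304105 G=2814803/836435 H=2703/655] → run F
t=9: vr[D=1447/423 E=1447/423 F=4684329/1304105 G=2814803/836435 H=2703/655] → run G
t=10: vr[D=1447/423 E=1447/423 F=4684329/1304105 G=3485523/836435 H=2703/655] → run D
t=11: vr[D=2471/423 E=1447/423 F=4684329/1304105 G=3485523/836435 H=2703/655] → run E
t=12: vr[D=2471/423 E=2471/423 F=4684329/1304105 G=3485523/836435 H=2703/655] → run F
t=13: vr[D=2471/423 E=2471/423 F=5355049/1304105 G=3485523/836435 H=2703/655] → run F
t=14: vr[D=2471/423 E=2471/423 F=6025769/1304105 G=3485523/836435 H=2703/655] → run H
t=15: vr[D=2471/423 E=2471/423 F=6025769/1304105 G=3485523/836435 H=3727/655] → run G
t=16: vr[D=2471/423 E=2471/423 F=6025769/1304105 G=4156243/836435 H=3727/655] → run F
t=17: vr[D=2471/423 E=2471/423 F=6696489/1304105 G=4156243/836435 H=3727/655] → run G
t=18: vr[D=2471/423 E=2471/423 F=6696489/1304105 G=4826963/836435 H=3727/655] → run F
t=19: vr[D=2471/423 E=2471/423 F=7367209/1304105 G=4826963/836435 H=3727/655] → run F
t=20: vr[D=2471/423 E=2471/423 F=8037929/1304105 G=4826963/836435 H=3727/655] → run H
t=21: vr[D=2471/423 E=2471/423 F=8037929/1304105 G=4826963/836435 H=4751/655] → run G
t=22: vr[D=2471/423 E=2471/423 F=8037929/1304105 G=5497683/836435 H=4751/655] → run D
t=23: vr[D=1165/141 E=2471/423 F=8037929/1304105 G=5497683/836435 H=4751/655] → run E
t=24: vr[D=1165/141 E=1165/141 F=8037929/1304105 G=5497683/836435 H=4751/655] → run F
t=25: vr[D=1165/141 E=1165/141 G=5497683/836435 H=4751/655] → run G
t=26: vr[D=1165/141 E=1165/141 G=6168403/836435 H=4751/655] → run H
t=27: vr[D=1165/141 E=1165/141 G=6168403/836435 H=1155/131] → run G
t=28: vr[D=1165/141 E=1165/141 G=6839123/836435 H=1155/131] → run G
t=29: vr[D=1165/141 E=1165/141 H=1155/131] → run D
t=30: vr[D=4519/423 E=1165/141 H=1155/131] → run E
t=31: vr[D=4519/423 E=4519/423 H=1155/131] → run H
t=32: vr[D=4519/423 E=4519/423 H=6799/655] → run H
t=33: vr[D=4519/423 E=4519/423 H=7823/655] → run D
t=34: vr[D=5543/423 E=4519/423 H=7823/655] → run E
t=35: vr[D=5543/423 H=7823/655] → run H
t=36: vr[D=5543/423] → run D
t=37: (idle)
t=38: (idle)
t=39: (idle)
t=40: (idle)
t=41: (idle)

context switches = 32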